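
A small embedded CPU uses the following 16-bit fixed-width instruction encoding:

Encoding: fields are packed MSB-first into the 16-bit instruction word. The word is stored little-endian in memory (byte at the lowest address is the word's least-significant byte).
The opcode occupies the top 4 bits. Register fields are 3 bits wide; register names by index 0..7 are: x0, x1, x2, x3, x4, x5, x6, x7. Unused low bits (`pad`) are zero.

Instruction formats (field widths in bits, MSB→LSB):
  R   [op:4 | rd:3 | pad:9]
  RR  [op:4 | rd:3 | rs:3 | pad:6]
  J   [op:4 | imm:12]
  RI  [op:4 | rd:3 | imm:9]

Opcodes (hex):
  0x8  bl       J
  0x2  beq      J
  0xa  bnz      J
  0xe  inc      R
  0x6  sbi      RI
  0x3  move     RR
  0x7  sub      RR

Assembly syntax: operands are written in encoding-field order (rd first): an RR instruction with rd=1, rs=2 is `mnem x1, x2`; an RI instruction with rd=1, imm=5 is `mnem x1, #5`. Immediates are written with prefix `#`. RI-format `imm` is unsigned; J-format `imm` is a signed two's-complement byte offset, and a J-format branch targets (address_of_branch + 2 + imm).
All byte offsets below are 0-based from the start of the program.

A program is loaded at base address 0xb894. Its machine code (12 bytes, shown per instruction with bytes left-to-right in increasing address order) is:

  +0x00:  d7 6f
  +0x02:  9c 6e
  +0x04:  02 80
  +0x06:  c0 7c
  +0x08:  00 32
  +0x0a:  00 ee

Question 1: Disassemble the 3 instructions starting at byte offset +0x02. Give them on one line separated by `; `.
sbi x7, #156; bl #2; sub x6, x3

[02] 9c 6e → 0x6e9c
  top 4b → 0x6 → sbi [RI]
  [11:9] rd=7 = x7
  [8:0] imm=156 = #156
[04] 02 80 → 0x8002
  top 4b → 0x8 → bl [J]
  [11:0] imm=2 = #2
[06] c0 7c → 0x7cc0
  top 4b → 0x7 → sub [RR]
  [11:9] rd=6 = x6
  [8:6] rs=3 = x3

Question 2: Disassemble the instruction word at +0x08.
move x1, x0

off 0x08: read 00 32 as little → 0x3200
  op=0x3200>>12=0x3 ⇒ move (RR)
  rd@[11:9]=0x1 ⇒ x1
  rs@[8:6]=0x0 ⇒ x0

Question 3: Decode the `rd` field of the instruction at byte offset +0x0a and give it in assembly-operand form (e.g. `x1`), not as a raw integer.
x7

+0x0a: 00 ee ⇒ word 0xee00 (little)
  op=0xee00>>12=0xe ⇒ inc (R)
  rd: (w>>9)&0x7=0x7 → x7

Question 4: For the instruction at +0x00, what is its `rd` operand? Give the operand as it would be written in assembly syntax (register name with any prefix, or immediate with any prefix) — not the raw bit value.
off 0x00: read d7 6f as little → 0x6fd7
  top 4b → 0x6 → sbi [RI]
  rd: (w>>9)&0x7=0x7 → x7
  imm: (w>>0)&0x1ff=0x1d7 → #471

x7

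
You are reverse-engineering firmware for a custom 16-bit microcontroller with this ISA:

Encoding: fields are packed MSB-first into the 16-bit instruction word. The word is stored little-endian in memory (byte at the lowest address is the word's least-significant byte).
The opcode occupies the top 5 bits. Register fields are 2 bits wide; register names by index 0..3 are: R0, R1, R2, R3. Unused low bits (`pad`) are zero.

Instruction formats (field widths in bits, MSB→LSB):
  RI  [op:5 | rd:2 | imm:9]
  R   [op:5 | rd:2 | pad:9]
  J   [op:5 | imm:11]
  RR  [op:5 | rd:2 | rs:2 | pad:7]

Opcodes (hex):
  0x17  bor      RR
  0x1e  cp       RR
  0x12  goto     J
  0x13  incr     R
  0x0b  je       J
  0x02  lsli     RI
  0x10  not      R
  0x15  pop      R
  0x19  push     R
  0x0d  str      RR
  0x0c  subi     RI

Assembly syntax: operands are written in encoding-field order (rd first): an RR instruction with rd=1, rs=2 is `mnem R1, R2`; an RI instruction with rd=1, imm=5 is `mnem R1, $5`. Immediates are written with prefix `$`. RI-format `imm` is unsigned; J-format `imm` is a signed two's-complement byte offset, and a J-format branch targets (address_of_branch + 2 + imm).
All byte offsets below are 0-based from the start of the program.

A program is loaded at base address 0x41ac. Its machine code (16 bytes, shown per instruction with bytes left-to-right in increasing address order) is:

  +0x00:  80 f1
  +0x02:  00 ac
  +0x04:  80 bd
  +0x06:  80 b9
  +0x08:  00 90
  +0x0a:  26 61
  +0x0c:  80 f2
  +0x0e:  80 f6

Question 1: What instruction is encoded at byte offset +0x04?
@+04  little-endian(80 bd) = 0xbd80
  op=0xbd80>>11=0x17 ⇒ bor (RR)
  [10:9] rd=2 = R2
  [8:7] rs=3 = R3

bor R2, R3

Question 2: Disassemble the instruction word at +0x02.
pop R2

@+02  little-endian(00 ac) = 0xac00
  opcode bits[15:11]=0x15: pop/R
  rd: (w>>9)&0x3=0x2 → R2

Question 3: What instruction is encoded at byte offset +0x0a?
subi R0, $294

off 0x0a: read 26 61 as little → 0x6126
  top 5b → 0xc → subi [RI]
  [10:9] rd=0 = R0
  [8:0] imm=294 = $294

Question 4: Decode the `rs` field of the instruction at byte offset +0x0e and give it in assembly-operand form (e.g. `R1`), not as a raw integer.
[0e] 80 f6 → 0xf680
  top 5b → 0x1e → cp [RR]
  [10:9] rd=3 = R3
  [8:7] rs=1 = R1

R1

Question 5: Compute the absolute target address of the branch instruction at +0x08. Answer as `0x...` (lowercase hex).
0x41b6

[08] 00 90 → 0x9000
  opcode bits[15:11]=0x12: goto/J
  [10:0] imm=0 = $0
  target = base 0x41ac + off 0x08 + 2 + imm 0 = 0x41b6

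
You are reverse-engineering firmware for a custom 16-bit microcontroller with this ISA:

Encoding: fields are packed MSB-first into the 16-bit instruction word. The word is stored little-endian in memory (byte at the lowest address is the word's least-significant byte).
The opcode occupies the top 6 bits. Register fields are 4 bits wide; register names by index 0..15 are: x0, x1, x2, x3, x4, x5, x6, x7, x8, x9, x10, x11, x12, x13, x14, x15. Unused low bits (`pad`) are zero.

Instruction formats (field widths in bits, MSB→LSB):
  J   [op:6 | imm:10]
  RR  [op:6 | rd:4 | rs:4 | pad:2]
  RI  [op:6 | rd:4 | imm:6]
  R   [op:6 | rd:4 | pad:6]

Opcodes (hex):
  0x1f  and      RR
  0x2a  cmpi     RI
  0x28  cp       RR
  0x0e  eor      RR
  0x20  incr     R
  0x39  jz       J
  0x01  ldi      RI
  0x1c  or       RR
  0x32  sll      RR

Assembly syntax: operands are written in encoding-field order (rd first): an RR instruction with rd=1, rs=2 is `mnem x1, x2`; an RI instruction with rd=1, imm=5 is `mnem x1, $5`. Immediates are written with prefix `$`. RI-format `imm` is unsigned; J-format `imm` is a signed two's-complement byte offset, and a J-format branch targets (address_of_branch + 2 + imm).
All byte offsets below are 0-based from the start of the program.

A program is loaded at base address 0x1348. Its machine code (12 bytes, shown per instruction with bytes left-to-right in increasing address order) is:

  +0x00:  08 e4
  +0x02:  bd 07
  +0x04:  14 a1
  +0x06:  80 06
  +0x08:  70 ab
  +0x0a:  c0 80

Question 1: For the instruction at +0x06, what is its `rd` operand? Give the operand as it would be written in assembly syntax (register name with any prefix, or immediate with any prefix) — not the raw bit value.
off 0x06: read 80 06 as little → 0x0680
  top 6b → 0x1 → ldi [RI]
  [9:6] rd=10 = x10
  [5:0] imm=0 = $0

x10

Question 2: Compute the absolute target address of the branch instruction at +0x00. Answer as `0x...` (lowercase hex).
0x1352

[00] 08 e4 → 0xe408
  opcode bits[15:10]=0x39: jz/J
  imm@[9:0]=0x8 ⇒ $8
  target = base 0x1348 + off 0x00 + 2 + imm 8 = 0x1352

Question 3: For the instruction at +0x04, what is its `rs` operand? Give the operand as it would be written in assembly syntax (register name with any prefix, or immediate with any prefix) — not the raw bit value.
off 0x04: read 14 a1 as little → 0xa114
  op=0xa114>>10=0x28 ⇒ cp (RR)
  rd: (w>>6)&0xf=0x4 → x4
  rs: (w>>2)&0xf=0x5 → x5

x5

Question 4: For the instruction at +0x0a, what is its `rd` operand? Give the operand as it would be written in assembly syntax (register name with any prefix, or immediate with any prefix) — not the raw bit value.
+0x0a: c0 80 ⇒ word 0x80c0 (little)
  opcode bits[15:10]=0x20: incr/R
  rd@[9:6]=0x3 ⇒ x3

x3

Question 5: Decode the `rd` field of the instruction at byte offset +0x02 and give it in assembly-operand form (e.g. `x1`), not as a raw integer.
@+02  little-endian(bd 07) = 0x07bd
  top 6b → 0x1 → ldi [RI]
  rd: (w>>6)&0xf=0xe → x14
  imm: (w>>0)&0x3f=0x3d → $61

x14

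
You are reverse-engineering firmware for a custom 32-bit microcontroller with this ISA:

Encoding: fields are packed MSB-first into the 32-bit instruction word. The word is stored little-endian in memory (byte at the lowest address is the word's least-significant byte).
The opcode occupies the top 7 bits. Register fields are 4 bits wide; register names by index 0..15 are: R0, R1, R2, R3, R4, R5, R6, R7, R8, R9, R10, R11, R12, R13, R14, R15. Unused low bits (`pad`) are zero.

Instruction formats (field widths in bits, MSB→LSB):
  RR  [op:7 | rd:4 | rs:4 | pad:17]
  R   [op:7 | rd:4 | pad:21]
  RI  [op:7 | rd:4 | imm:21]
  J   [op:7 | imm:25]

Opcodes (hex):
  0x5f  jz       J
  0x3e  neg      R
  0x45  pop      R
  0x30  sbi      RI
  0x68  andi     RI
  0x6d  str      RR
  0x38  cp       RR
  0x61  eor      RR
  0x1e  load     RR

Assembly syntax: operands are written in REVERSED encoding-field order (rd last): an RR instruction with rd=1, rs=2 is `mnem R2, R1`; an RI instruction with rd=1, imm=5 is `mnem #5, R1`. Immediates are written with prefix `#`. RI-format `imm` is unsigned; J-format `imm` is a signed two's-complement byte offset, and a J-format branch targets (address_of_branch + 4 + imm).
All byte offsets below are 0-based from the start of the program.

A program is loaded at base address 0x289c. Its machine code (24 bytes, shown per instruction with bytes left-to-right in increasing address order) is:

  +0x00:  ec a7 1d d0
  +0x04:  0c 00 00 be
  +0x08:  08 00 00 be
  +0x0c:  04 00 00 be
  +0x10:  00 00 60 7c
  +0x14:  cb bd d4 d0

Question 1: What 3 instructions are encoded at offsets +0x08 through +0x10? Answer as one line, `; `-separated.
jz #8; jz #4; neg R3

off 0x08: read 08 00 00 be as little → 0xbe000008
  top 7b → 0x5f → jz [J]
  imm@[24:0]=0x8 ⇒ #8
off 0x0c: read 04 00 00 be as little → 0xbe000004
  top 7b → 0x5f → jz [J]
  imm@[24:0]=0x4 ⇒ #4
off 0x10: read 00 00 60 7c as little → 0x7c600000
  top 7b → 0x3e → neg [R]
  rd@[24:21]=0x3 ⇒ R3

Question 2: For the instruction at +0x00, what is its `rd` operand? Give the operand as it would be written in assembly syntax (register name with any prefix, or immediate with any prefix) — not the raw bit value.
R0

off 0x00: read ec a7 1d d0 as little → 0xd01da7ec
  op=0xd01da7ec>>25=0x68 ⇒ andi (RI)
  rd: (w>>21)&0xf=0x0 → R0
  imm: (w>>0)&0x1fffff=0x1da7ec → #1943532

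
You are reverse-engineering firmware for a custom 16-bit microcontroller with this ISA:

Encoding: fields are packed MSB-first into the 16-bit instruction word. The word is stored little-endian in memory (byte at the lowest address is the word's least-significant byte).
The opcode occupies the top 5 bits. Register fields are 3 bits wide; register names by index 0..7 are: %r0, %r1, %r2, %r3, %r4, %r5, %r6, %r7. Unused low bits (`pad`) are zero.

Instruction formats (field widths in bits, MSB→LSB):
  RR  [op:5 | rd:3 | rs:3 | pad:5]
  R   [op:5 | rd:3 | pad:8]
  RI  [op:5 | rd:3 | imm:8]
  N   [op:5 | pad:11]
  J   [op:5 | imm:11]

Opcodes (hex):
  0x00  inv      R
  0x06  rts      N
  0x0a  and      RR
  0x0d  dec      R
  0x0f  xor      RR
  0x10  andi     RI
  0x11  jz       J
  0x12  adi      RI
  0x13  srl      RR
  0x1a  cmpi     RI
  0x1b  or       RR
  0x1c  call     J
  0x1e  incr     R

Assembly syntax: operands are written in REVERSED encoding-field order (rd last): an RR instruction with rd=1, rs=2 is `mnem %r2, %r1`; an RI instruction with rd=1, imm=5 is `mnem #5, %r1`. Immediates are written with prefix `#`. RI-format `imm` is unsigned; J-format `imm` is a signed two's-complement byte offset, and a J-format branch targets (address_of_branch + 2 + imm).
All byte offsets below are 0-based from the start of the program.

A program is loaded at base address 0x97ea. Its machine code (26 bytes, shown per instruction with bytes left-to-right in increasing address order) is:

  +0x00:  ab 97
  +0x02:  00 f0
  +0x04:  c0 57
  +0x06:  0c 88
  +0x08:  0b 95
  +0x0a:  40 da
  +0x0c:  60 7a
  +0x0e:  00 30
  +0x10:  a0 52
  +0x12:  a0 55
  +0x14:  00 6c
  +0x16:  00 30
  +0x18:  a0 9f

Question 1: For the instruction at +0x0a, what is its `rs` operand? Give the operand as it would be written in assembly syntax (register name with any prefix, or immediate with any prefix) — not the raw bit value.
@+0a  little-endian(40 da) = 0xda40
  top 5b → 0x1b → or [RR]
  rd@[10:8]=0x2 ⇒ %r2
  rs@[7:5]=0x2 ⇒ %r2

%r2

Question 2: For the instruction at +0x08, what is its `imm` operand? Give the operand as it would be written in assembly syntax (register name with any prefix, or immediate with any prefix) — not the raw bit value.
@+08  little-endian(0b 95) = 0x950b
  opcode bits[15:11]=0x12: adi/RI
  [10:8] rd=5 = %r5
  [7:0] imm=11 = #11

#11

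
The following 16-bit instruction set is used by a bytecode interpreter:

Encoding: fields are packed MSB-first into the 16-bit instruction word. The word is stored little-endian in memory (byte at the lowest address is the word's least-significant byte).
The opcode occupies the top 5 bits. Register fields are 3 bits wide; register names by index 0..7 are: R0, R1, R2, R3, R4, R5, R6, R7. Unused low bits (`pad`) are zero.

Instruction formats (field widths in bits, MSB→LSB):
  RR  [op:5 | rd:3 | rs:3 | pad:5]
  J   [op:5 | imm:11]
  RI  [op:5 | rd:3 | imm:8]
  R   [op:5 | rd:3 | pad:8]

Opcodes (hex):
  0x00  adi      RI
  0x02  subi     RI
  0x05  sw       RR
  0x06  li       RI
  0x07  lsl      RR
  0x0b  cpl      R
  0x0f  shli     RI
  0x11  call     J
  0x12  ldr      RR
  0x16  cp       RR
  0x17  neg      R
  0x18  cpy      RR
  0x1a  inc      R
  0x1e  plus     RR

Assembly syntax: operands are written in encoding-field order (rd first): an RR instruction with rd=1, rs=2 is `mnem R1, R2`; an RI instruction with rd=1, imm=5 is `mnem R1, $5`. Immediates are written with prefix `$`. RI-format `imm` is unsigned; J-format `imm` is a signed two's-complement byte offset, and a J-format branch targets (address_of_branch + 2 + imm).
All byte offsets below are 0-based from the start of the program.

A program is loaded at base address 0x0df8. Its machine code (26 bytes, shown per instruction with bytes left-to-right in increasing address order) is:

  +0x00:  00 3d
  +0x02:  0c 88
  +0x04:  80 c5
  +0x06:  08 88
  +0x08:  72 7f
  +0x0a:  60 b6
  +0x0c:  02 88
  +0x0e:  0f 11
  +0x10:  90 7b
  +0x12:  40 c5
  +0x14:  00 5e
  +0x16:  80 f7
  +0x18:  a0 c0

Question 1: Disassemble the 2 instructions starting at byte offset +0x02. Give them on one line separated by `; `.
+0x02: 0c 88 ⇒ word 0x880c (little)
  top 5b → 0x11 → call [J]
  imm@[10:0]=0xc ⇒ $12
+0x04: 80 c5 ⇒ word 0xc580 (little)
  top 5b → 0x18 → cpy [RR]
  rd@[10:8]=0x5 ⇒ R5
  rs@[7:5]=0x4 ⇒ R4

call $12; cpy R5, R4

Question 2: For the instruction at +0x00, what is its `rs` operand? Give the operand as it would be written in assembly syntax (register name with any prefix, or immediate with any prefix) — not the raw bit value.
R0

[00] 00 3d → 0x3d00
  op=0x3d00>>11=0x7 ⇒ lsl (RR)
  rd: (w>>8)&0x7=0x5 → R5
  rs: (w>>5)&0x7=0x0 → R0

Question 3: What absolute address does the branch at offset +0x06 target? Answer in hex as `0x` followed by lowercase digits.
[06] 08 88 → 0x8808
  op=0x8808>>11=0x11 ⇒ call (J)
  imm: (w>>0)&0x7ff=0x8 → $8
  target = base 0x0df8 + off 0x06 + 2 + imm 8 = 0x0e08

0x0e08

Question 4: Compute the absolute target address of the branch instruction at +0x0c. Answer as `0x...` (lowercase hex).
[0c] 02 88 → 0x8802
  op=0x8802>>11=0x11 ⇒ call (J)
  [10:0] imm=2 = $2
  target = base 0x0df8 + off 0x0c + 2 + imm 2 = 0x0e08

0x0e08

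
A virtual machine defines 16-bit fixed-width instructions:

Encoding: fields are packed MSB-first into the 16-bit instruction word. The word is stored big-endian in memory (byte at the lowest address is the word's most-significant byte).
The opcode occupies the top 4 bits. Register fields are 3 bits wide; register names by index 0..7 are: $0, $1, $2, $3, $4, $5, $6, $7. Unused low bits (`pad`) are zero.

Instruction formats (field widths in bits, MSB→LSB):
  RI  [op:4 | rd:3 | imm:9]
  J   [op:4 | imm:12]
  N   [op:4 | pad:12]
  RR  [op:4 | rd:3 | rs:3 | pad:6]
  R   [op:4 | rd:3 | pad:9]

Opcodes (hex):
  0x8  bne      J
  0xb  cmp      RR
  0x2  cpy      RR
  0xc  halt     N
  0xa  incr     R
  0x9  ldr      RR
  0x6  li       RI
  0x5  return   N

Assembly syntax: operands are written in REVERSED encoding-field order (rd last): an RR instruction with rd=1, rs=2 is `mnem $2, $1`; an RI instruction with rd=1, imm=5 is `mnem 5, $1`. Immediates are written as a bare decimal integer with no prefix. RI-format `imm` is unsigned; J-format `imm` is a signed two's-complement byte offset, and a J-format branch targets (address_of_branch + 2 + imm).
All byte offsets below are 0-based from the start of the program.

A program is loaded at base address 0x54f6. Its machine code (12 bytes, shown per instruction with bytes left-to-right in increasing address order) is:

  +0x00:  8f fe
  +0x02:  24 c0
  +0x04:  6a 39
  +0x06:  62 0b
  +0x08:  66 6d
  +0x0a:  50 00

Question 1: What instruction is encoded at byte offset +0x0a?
off 0x0a: read 50 00 as big → 0x5000
  top 4b → 0x5 → return [N]

return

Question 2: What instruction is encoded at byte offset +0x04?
+0x04: 6a 39 ⇒ word 0x6a39 (big)
  op=0x6a39>>12=0x6 ⇒ li (RI)
  [11:9] rd=5 = $5
  [8:0] imm=57 = 57

li 57, $5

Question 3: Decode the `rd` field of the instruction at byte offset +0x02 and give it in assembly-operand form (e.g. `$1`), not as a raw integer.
[02] 24 c0 → 0x24c0
  top 4b → 0x2 → cpy [RR]
  [11:9] rd=2 = $2
  [8:6] rs=3 = $3

$2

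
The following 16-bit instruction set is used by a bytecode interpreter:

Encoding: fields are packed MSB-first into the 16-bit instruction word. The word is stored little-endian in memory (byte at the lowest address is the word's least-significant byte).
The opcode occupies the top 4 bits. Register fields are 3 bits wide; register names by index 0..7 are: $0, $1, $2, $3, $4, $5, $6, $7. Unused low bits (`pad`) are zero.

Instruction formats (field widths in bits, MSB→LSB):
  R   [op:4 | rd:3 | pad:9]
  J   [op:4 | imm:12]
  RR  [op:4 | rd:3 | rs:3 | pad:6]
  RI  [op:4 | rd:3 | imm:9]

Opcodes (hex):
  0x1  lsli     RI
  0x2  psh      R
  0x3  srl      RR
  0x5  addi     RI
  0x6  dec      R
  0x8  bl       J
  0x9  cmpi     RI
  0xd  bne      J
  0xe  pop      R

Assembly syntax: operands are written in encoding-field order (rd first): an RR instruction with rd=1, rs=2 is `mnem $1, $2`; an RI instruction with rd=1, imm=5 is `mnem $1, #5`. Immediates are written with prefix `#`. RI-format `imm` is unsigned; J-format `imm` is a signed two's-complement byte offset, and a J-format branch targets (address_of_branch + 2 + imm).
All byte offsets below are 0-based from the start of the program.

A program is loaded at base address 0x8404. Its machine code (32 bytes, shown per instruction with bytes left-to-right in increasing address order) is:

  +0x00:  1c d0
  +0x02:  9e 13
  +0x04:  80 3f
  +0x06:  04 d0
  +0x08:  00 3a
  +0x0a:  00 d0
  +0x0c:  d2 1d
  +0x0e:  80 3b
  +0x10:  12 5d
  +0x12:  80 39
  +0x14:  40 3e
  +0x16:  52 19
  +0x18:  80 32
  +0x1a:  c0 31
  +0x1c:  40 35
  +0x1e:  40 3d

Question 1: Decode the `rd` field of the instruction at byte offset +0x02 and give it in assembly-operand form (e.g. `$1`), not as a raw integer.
$1

off 0x02: read 9e 13 as little → 0x139e
  op=0x139e>>12=0x1 ⇒ lsli (RI)
  rd@[11:9]=0x1 ⇒ $1
  imm@[8:0]=0x19e ⇒ #414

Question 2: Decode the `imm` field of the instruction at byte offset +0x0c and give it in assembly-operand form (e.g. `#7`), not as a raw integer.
off 0x0c: read d2 1d as little → 0x1dd2
  op=0x1dd2>>12=0x1 ⇒ lsli (RI)
  rd@[11:9]=0x6 ⇒ $6
  imm@[8:0]=0x1d2 ⇒ #466

#466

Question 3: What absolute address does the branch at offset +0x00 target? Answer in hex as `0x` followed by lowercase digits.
[00] 1c d0 → 0xd01c
  top 4b → 0xd → bne [J]
  imm: (w>>0)&0xfff=0x1c → #28
  target = base 0x8404 + off 0x00 + 2 + imm 28 = 0x8422

0x8422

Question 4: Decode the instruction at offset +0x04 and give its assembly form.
srl $7, $6

+0x04: 80 3f ⇒ word 0x3f80 (little)
  opcode bits[15:12]=0x3: srl/RR
  rd@[11:9]=0x7 ⇒ $7
  rs@[8:6]=0x6 ⇒ $6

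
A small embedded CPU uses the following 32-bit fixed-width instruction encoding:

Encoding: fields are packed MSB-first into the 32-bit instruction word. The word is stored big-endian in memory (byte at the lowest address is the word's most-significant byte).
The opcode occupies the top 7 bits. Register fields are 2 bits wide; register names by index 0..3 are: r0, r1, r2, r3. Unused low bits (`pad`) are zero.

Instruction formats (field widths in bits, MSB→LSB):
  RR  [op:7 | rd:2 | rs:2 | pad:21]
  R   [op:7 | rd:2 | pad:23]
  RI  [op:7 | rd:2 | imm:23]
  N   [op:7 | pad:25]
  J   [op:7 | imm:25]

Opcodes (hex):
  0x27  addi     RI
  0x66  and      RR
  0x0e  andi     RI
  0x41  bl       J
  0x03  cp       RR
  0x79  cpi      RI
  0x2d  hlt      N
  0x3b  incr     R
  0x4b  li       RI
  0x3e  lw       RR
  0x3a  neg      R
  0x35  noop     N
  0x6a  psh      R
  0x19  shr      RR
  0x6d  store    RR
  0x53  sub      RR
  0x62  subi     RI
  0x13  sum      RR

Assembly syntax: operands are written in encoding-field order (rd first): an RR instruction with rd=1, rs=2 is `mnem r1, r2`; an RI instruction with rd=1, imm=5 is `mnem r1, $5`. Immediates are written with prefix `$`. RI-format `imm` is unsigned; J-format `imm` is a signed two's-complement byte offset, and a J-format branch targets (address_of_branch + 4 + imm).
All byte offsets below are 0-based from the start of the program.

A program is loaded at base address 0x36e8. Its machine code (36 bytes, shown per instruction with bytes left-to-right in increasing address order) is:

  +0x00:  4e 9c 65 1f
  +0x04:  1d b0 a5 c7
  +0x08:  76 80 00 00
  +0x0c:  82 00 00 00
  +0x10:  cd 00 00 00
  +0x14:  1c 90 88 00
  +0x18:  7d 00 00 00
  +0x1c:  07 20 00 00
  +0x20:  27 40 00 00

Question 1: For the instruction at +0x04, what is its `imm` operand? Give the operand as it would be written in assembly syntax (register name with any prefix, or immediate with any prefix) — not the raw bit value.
$3188167

@+04  big-endian(1d b0 a5 c7) = 0x1db0a5c7
  opcode bits[31:25]=0xe: andi/RI
  [24:23] rd=3 = r3
  [22:0] imm=3188167 = $3188167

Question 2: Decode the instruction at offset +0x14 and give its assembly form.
@+14  big-endian(1c 90 88 00) = 0x1c908800
  top 7b → 0xe → andi [RI]
  rd@[24:23]=0x1 ⇒ r1
  imm@[22:0]=0x108800 ⇒ $1083392

andi r1, $1083392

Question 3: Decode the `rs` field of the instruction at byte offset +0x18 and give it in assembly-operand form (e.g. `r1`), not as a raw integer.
off 0x18: read 7d 00 00 00 as big → 0x7d000000
  top 7b → 0x3e → lw [RR]
  rd: (w>>23)&0x3=0x2 → r2
  rs: (w>>21)&0x3=0x0 → r0

r0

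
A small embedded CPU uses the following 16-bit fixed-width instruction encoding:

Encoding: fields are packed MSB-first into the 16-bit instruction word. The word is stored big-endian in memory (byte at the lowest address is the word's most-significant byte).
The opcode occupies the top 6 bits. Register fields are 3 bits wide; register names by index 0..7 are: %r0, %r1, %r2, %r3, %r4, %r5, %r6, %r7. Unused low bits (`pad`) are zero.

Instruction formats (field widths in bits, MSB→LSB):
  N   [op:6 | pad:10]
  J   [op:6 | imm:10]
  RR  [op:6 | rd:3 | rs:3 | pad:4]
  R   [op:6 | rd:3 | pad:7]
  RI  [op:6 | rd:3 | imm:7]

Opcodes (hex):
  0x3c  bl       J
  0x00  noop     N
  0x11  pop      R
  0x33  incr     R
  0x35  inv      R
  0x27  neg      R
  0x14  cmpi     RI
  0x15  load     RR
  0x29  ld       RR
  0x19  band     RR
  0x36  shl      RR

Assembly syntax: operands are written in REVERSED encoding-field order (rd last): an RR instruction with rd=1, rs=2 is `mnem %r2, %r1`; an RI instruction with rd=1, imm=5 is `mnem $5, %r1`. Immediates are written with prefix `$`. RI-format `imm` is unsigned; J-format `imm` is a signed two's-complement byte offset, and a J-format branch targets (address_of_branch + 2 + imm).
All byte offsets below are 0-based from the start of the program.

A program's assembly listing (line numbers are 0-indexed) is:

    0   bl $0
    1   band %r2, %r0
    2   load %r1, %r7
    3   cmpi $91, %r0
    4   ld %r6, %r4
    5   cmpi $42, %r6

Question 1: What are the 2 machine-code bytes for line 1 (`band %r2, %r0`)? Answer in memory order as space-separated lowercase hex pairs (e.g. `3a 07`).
64 20

1. band fields op=0x19:6|rd=0:3|rs=2:3|pad=0:4 → word 6420h → 64 20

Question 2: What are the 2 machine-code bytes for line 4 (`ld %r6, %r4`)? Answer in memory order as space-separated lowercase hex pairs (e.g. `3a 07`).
L4: ld op=0x29:6|rd=4:3|rs=6:3|pad=0:4 ⇒ 0xa660 ⇒ big a6 60

a6 60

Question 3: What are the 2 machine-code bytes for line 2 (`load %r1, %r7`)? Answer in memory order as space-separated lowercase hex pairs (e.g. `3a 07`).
line 2 (load): pack op=0x15:6|rd=7:3|rs=1:3|pad=0:4 = 0x5790; big→ 57 90

57 90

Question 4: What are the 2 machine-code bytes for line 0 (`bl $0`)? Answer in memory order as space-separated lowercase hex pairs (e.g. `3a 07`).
line 0 (bl): pack op=0x3c:6|imm=0:10 = 0xf000; big→ f0 00

f0 00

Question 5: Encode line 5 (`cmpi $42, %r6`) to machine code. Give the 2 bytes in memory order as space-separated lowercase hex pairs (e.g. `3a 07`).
L5: cmpi op=0x14:6|rd=6:3|imm=42:7 ⇒ 0x532a ⇒ big 53 2a

53 2a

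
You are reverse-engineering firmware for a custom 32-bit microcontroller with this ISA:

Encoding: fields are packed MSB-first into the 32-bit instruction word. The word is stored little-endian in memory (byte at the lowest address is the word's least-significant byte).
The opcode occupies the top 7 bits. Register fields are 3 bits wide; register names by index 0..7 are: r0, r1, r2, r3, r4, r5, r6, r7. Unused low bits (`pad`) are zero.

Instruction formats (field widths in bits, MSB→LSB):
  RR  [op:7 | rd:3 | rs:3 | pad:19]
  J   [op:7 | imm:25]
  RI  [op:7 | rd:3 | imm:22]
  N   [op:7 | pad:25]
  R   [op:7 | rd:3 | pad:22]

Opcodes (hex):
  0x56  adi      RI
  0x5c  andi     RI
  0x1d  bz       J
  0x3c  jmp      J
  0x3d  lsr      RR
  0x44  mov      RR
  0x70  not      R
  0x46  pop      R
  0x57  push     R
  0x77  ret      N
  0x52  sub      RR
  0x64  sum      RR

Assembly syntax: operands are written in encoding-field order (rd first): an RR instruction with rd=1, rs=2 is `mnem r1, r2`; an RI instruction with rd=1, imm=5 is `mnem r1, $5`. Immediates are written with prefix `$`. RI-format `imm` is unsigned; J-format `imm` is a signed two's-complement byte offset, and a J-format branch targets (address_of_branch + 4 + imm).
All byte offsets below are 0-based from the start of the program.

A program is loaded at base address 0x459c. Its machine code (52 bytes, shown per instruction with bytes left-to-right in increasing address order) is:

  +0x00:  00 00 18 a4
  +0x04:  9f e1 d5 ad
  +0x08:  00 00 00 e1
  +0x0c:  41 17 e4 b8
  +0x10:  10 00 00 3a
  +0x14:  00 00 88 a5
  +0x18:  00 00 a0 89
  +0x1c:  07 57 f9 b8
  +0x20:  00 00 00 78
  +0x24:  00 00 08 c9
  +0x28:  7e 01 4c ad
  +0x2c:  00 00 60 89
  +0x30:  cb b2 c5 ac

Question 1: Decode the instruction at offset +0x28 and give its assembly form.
@+28  little-endian(7e 01 4c ad) = 0xad4c017e
  op=0xad4c017e>>25=0x56 ⇒ adi (RI)
  rd: (w>>22)&0x7=0x5 → r5
  imm: (w>>0)&0x3fffff=0xc017e → $786814

adi r5, $786814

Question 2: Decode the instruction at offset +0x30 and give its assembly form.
adi r3, $373451

off 0x30: read cb b2 c5 ac as little → 0xacc5b2cb
  top 7b → 0x56 → adi [RI]
  rd@[24:22]=0x3 ⇒ r3
  imm@[21:0]=0x5b2cb ⇒ $373451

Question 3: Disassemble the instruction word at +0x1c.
off 0x1c: read 07 57 f9 b8 as little → 0xb8f95707
  op=0xb8f95707>>25=0x5c ⇒ andi (RI)
  rd: (w>>22)&0x7=0x3 → r3
  imm: (w>>0)&0x3fffff=0x395707 → $3757831

andi r3, $3757831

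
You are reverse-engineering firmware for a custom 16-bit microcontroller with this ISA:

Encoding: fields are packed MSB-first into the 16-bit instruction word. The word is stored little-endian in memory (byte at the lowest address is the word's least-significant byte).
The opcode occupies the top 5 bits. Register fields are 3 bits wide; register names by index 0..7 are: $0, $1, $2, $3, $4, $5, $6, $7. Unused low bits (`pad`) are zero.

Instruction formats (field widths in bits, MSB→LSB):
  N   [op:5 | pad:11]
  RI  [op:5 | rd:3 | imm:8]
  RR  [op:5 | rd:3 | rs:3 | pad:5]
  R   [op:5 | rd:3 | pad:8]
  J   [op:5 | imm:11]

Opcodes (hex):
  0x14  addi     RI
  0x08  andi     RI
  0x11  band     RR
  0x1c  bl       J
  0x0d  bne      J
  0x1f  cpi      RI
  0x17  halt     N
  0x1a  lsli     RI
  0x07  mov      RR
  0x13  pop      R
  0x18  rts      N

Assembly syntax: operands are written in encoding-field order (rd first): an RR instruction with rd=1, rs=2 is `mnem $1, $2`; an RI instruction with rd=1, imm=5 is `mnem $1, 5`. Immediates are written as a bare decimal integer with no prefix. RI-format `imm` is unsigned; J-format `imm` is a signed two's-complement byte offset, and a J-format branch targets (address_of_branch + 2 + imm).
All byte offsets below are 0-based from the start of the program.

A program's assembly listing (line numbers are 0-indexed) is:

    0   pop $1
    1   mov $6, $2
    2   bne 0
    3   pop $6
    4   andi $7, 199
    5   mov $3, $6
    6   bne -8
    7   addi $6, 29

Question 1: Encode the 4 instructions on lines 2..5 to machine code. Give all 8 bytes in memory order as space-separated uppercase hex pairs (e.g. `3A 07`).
00 68 00 9E C7 47 C0 3B

2. bne fields op=0xd:5|imm=0:11 → word 6800h → 00 68
3. pop fields op=0x13:5|rd=6:3|pad=0:8 → word 9e00h → 00 9e
4. andi fields op=0x8:5|rd=7:3|imm=199:8 → word 47c7h → c7 47
5. mov fields op=0x7:5|rd=3:3|rs=6:3|pad=0:5 → word 3bc0h → c0 3b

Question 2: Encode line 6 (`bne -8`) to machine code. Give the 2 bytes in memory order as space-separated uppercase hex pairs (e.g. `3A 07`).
line 6 (bne): pack op=0xd:5|imm=-8:11 = 0x6ff8; little→ f8 6f

F8 6F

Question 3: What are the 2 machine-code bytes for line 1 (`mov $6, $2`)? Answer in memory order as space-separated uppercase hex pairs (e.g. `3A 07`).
40 3E

1. mov fields op=0x7:5|rd=6:3|rs=2:3|pad=0:5 → word 3e40h → 40 3e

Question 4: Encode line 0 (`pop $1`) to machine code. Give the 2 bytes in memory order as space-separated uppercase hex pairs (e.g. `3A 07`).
00 99

0. pop fields op=0x13:5|rd=1:3|pad=0:8 → word 9900h → 00 99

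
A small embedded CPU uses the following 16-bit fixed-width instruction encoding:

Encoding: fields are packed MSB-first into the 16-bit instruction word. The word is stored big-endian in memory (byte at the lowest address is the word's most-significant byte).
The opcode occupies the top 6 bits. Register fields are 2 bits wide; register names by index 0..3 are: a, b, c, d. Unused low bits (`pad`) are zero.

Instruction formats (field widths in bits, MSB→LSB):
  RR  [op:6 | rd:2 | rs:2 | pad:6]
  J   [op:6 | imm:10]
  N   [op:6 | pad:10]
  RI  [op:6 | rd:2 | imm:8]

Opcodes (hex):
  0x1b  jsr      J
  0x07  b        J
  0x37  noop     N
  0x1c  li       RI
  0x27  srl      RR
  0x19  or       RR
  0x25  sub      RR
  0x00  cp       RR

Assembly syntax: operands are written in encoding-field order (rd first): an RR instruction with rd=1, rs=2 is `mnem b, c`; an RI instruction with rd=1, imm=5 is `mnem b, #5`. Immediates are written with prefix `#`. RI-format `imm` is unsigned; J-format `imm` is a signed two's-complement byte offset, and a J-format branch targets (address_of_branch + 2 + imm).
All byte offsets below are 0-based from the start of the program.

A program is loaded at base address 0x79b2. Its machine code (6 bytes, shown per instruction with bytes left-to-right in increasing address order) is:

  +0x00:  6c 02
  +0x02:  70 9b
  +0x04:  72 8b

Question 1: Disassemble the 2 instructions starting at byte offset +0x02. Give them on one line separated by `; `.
li a, #155; li c, #139

@+02  big-endian(70 9b) = 0x709b
  op=0x709b>>10=0x1c ⇒ li (RI)
  [9:8] rd=0 = a
  [7:0] imm=155 = #155
@+04  big-endian(72 8b) = 0x728b
  op=0x728b>>10=0x1c ⇒ li (RI)
  [9:8] rd=2 = c
  [7:0] imm=139 = #139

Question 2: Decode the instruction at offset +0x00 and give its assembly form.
jsr #2

@+00  big-endian(6c 02) = 0x6c02
  opcode bits[15:10]=0x1b: jsr/J
  imm: (w>>0)&0x3ff=0x2 → #2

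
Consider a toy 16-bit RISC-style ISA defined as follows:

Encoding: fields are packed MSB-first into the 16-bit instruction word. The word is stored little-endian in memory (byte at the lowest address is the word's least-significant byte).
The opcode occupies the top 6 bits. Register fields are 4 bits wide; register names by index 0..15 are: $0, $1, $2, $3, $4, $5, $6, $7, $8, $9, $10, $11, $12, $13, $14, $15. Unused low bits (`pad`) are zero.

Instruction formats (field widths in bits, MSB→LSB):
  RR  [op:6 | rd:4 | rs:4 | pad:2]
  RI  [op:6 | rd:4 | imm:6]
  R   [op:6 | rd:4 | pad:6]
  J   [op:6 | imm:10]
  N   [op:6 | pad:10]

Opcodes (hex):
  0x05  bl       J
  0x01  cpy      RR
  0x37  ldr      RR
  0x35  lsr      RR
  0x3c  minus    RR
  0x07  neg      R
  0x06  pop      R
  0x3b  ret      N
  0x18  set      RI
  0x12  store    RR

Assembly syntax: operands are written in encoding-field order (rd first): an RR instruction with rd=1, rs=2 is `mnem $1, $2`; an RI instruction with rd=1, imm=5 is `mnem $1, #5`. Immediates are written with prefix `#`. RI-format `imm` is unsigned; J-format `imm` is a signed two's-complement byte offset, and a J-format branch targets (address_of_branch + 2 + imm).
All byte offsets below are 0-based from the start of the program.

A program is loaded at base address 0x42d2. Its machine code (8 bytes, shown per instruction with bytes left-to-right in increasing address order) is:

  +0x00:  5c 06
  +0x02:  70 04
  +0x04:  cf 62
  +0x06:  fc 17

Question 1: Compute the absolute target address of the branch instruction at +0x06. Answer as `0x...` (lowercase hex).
off 0x06: read fc 17 as little → 0x17fc
  top 6b → 0x5 → bl [J]
  imm@[9:0]=0x3fc (s10→-4) ⇒ #-4
  target = base 0x42d2 + off 0x06 + 2 + imm -4 = 0x42d6

0x42d6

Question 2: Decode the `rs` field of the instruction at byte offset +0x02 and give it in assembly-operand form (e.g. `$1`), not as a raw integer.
$12

off 0x02: read 70 04 as little → 0x0470
  top 6b → 0x1 → cpy [RR]
  rd: (w>>6)&0xf=0x1 → $1
  rs: (w>>2)&0xf=0xc → $12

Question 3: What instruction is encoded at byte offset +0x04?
@+04  little-endian(cf 62) = 0x62cf
  top 6b → 0x18 → set [RI]
  rd@[9:6]=0xb ⇒ $11
  imm@[5:0]=0xf ⇒ #15

set $11, #15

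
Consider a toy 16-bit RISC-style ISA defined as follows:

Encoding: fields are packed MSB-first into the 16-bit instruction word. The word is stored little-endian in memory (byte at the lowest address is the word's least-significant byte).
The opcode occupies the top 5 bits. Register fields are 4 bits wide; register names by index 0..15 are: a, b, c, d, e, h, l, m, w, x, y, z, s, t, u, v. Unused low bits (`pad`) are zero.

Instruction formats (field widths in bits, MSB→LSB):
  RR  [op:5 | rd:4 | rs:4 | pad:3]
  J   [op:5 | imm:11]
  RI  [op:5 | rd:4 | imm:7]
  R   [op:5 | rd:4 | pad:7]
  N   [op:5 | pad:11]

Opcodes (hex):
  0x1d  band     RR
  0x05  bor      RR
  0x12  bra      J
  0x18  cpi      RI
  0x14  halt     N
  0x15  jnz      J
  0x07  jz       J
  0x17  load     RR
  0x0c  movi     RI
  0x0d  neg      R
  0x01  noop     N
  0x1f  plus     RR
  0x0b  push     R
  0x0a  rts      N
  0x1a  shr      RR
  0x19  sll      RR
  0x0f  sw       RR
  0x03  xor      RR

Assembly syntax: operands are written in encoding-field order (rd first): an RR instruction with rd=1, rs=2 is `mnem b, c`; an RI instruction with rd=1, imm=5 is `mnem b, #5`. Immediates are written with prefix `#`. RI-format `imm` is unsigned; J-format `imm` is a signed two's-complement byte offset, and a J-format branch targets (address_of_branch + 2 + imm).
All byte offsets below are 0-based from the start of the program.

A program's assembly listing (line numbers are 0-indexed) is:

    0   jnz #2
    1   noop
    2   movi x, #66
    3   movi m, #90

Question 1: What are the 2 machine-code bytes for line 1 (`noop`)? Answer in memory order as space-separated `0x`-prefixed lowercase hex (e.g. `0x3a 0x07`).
0x00 0x08

L1: noop op=0x1:5|pad=0:11 ⇒ 0x0800 ⇒ little 00 08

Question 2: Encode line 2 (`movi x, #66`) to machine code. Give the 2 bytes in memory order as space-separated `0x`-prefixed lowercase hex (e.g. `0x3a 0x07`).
line 2 (movi): pack op=0xc:5|rd=9:4|imm=66:7 = 0x64c2; little→ c2 64

0xc2 0x64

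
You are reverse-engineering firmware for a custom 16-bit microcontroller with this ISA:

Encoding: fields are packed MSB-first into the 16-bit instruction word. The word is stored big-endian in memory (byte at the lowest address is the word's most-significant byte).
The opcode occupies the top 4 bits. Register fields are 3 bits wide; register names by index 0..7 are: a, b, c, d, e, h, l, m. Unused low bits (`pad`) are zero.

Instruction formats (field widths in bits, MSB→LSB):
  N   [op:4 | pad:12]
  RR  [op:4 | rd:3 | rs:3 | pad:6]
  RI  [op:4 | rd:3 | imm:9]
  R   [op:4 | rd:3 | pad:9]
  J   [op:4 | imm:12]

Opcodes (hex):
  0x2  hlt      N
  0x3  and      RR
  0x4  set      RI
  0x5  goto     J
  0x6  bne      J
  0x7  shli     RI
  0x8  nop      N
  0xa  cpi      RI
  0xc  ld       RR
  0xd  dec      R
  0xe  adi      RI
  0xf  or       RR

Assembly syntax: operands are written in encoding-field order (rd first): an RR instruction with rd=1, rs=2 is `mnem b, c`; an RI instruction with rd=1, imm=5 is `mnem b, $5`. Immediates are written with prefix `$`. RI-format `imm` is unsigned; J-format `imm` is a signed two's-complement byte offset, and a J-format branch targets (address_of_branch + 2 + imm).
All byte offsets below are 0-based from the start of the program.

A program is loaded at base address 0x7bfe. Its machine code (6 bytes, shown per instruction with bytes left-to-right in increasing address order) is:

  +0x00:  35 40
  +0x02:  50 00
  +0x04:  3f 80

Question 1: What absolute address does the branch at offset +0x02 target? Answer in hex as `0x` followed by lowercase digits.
@+02  big-endian(50 00) = 0x5000
  op=0x5000>>12=0x5 ⇒ goto (J)
  [11:0] imm=0 = $0
  target = base 0x7bfe + off 0x02 + 2 + imm 0 = 0x7c02

0x7c02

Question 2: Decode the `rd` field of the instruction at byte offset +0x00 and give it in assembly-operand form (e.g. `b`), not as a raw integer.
c

@+00  big-endian(35 40) = 0x3540
  opcode bits[15:12]=0x3: and/RR
  [11:9] rd=2 = c
  [8:6] rs=5 = h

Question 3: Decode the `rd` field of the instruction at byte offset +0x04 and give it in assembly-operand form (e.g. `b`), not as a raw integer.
[04] 3f 80 → 0x3f80
  op=0x3f80>>12=0x3 ⇒ and (RR)
  rd@[11:9]=0x7 ⇒ m
  rs@[8:6]=0x6 ⇒ l

m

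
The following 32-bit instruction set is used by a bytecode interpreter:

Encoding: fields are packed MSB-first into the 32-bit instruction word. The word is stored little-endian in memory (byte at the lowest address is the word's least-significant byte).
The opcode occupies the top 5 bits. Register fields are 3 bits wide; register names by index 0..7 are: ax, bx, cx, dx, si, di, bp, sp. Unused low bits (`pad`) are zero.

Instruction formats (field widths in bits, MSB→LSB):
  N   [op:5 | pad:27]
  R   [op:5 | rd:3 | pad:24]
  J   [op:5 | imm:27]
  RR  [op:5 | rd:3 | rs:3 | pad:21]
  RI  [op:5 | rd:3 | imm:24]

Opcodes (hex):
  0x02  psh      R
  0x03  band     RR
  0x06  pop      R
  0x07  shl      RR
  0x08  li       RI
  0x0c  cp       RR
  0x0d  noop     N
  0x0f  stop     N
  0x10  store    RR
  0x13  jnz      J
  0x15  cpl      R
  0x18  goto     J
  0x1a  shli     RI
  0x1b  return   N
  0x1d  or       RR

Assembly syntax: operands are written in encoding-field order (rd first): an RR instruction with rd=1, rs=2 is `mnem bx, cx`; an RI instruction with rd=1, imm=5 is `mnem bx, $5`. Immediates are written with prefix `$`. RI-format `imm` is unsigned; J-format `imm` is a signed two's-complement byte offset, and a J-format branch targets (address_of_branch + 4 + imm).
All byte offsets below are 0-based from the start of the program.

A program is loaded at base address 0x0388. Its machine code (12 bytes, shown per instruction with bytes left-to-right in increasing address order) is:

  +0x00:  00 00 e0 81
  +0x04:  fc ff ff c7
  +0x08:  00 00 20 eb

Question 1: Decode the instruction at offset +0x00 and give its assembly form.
@+00  little-endian(00 00 e0 81) = 0x81e00000
  opcode bits[31:27]=0x10: store/RR
  [26:24] rd=1 = bx
  [23:21] rs=7 = sp

store bx, sp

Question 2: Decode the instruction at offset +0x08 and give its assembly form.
+0x08: 00 00 20 eb ⇒ word 0xeb200000 (little)
  opcode bits[31:27]=0x1d: or/RR
  rd: (w>>24)&0x7=0x3 → dx
  rs: (w>>21)&0x7=0x1 → bx

or dx, bx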